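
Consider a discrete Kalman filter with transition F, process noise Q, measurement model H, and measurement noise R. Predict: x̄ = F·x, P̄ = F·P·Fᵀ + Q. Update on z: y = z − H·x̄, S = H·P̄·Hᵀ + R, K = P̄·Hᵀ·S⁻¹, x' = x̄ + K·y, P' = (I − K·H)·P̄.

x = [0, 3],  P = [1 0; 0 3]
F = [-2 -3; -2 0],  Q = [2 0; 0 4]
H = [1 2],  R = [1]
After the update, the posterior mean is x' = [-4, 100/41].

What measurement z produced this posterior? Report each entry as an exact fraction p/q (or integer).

x̄ = F·x = [-9, 0]
P̄ = F·P·Fᵀ + Q = [33 4; 4 8]
S = H·P̄·Hᵀ + R = [82]
K = P̄·Hᵀ·S⁻¹ = [1/2; 10/41]
x' − x̄ = [5, 100/41] = K·y
y = (KᵀK)⁻¹·Kᵀ·(x' − x̄) = [10]
z = y + H·x̄ = [10] + [-9] = [1]

z = [1]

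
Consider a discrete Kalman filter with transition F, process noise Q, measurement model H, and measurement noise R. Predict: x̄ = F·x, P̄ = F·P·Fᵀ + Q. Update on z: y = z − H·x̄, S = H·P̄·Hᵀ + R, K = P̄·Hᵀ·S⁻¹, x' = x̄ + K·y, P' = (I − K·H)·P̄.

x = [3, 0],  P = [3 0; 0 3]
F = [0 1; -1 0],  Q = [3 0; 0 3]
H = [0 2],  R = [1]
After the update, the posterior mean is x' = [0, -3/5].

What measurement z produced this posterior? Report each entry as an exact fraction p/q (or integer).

z = [-1]

x̄ = F·x = [0, -3]
P̄ = F·P·Fᵀ + Q = [6 0; 0 6]
S = H·P̄·Hᵀ + R = [25]
K = P̄·Hᵀ·S⁻¹ = [0; 12/25]
x' − x̄ = [0, 12/5] = K·y
y = (KᵀK)⁻¹·Kᵀ·(x' − x̄) = [5]
z = y + H·x̄ = [5] + [-6] = [-1]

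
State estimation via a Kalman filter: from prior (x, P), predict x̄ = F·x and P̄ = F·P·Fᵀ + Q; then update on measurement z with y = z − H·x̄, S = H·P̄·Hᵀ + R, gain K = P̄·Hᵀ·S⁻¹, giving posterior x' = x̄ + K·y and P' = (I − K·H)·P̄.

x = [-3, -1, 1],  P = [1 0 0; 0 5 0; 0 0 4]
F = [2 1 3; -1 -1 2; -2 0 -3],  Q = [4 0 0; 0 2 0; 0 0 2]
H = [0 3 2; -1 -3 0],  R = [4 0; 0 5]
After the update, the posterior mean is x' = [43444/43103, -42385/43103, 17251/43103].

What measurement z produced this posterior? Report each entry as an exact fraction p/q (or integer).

z = [-3, 2]

x̄ = F·x = [-4, 6, 3]
P̄ = F·P·Fᵀ + Q = [49 17 -40; 17 24 -22; -40 -22 42]
S = H·P̄·Hᵀ + R = [124 -55; -55 372]
K = P̄·Hᵀ·S⁻¹ = [-16288/43103 -13995/43103; 5521/43103 -9496/43103; 12526/43103 14134/43103]
x' − x̄ = [215856/43103, -301003/43103, -112058/43103] = K·y
y = (KᵀK)⁻¹·Kᵀ·(x' − x̄) = [-27, 16]
z = y + H·x̄ = [-27, 16] + [24, -14] = [-3, 2]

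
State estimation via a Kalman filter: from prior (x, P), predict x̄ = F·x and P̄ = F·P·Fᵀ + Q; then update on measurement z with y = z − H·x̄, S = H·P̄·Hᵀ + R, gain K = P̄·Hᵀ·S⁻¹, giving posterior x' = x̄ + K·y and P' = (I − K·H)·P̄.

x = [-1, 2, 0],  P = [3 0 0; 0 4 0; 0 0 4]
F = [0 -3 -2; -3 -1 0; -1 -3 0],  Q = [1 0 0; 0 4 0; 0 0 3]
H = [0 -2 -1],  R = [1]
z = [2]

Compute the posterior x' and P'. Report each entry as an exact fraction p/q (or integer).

x̄ = F·x = [-6, 1, -5]
P̄ = F·P·Fᵀ + Q = [53 12 36; 12 35 21; 36 21 42]
y = z − H·x̄ = [-1]
S = H·P̄·Hᵀ + R = [267]
K = P̄·Hᵀ·S⁻¹ = [-20/89; -91/267; -28/89]
x' = x̄ + K·y = [-514/89, 358/267, -417/89]
P' = (I − K·H)·P̄ = [3517/89 -752/89 1524/89; -752/89 1064/267 -679/89; 1524/89 -679/89 1386/89]

x' = [-514/89, 358/267, -417/89]
P' = [3517/89 -752/89 1524/89; -752/89 1064/267 -679/89; 1524/89 -679/89 1386/89]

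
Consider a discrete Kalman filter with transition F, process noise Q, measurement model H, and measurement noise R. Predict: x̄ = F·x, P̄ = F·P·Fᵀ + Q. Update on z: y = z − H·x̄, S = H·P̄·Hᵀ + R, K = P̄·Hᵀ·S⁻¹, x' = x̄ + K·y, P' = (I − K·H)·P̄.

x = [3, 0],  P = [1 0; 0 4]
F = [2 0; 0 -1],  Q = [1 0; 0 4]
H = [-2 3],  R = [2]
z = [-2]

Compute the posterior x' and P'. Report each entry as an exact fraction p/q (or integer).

x' = [232/47, 120/47]
P' = [185/47 120/47; 120/47 88/47]

x̄ = F·x = [6, 0]
P̄ = F·P·Fᵀ + Q = [5 0; 0 8]
y = z − H·x̄ = [10]
S = H·P̄·Hᵀ + R = [94]
K = P̄·Hᵀ·S⁻¹ = [-5/47; 12/47]
x' = x̄ + K·y = [232/47, 120/47]
P' = (I − K·H)·P̄ = [185/47 120/47; 120/47 88/47]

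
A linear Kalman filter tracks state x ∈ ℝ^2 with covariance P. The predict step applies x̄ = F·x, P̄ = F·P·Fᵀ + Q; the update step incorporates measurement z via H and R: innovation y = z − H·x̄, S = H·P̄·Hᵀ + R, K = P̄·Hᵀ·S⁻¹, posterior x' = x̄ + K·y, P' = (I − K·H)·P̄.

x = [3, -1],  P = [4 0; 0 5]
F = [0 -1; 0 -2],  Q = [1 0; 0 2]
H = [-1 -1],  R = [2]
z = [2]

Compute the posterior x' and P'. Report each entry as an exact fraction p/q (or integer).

x' = [-3/5, -6/5]
P' = [22/25 -6/25; -6/25 38/25]

x̄ = F·x = [1, 2]
P̄ = F·P·Fᵀ + Q = [6 10; 10 22]
y = z − H·x̄ = [5]
S = H·P̄·Hᵀ + R = [50]
K = P̄·Hᵀ·S⁻¹ = [-8/25; -16/25]
x' = x̄ + K·y = [-3/5, -6/5]
P' = (I − K·H)·P̄ = [22/25 -6/25; -6/25 38/25]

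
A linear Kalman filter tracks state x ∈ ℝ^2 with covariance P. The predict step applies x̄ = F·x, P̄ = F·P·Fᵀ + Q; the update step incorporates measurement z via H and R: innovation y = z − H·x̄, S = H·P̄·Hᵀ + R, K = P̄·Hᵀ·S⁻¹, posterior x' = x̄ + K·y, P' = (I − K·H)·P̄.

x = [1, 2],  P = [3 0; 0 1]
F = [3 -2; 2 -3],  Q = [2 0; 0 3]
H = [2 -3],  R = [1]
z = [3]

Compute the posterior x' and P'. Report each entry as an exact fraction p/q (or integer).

x' = [-19/61, -76/61]
P' = [1977/61 1320/61; 1320/61 888/61]

x̄ = F·x = [-1, -4]
P̄ = F·P·Fᵀ + Q = [33 24; 24 24]
y = z − H·x̄ = [-7]
S = H·P̄·Hᵀ + R = [61]
K = P̄·Hᵀ·S⁻¹ = [-6/61; -24/61]
x' = x̄ + K·y = [-19/61, -76/61]
P' = (I − K·H)·P̄ = [1977/61 1320/61; 1320/61 888/61]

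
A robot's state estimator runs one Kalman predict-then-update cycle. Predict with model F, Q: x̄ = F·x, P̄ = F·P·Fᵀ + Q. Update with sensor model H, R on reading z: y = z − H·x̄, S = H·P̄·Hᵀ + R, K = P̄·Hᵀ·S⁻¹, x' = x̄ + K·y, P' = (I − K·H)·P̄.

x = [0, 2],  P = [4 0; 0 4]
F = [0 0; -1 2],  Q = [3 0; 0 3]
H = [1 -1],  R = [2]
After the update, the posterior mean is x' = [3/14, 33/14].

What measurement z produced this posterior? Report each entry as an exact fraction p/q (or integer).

x̄ = F·x = [0, 4]
P̄ = F·P·Fᵀ + Q = [3 0; 0 23]
S = H·P̄·Hᵀ + R = [28]
K = P̄·Hᵀ·S⁻¹ = [3/28; -23/28]
x' − x̄ = [3/14, -23/14] = K·y
y = (KᵀK)⁻¹·Kᵀ·(x' − x̄) = [2]
z = y + H·x̄ = [2] + [-4] = [-2]

z = [-2]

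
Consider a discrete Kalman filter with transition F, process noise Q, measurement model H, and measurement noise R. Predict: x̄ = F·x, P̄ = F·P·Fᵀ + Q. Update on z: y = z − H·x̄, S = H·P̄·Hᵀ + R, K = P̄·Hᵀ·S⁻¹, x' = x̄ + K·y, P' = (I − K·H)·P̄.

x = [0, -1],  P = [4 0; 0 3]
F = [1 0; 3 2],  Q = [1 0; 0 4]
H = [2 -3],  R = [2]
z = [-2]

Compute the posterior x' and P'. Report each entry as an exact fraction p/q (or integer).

x̄ = F·x = [0, -2]
P̄ = F·P·Fᵀ + Q = [5 12; 12 52]
y = z − H·x̄ = [-8]
S = H·P̄·Hᵀ + R = [346]
K = P̄·Hᵀ·S⁻¹ = [-13/173; -66/173]
x' = x̄ + K·y = [104/173, 182/173]
P' = (I − K·H)·P̄ = [527/173 360/173; 360/173 284/173]

x' = [104/173, 182/173]
P' = [527/173 360/173; 360/173 284/173]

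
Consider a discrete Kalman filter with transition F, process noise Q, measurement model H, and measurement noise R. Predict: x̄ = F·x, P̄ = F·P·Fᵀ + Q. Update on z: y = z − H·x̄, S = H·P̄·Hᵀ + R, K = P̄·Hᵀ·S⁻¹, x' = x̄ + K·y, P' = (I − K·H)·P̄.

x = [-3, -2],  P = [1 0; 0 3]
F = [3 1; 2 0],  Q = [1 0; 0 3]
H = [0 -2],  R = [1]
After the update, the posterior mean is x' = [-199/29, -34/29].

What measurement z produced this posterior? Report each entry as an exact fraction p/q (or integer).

z = [2]

x̄ = F·x = [-11, -6]
P̄ = F·P·Fᵀ + Q = [13 6; 6 7]
S = H·P̄·Hᵀ + R = [29]
K = P̄·Hᵀ·S⁻¹ = [-12/29; -14/29]
x' − x̄ = [120/29, 140/29] = K·y
y = (KᵀK)⁻¹·Kᵀ·(x' − x̄) = [-10]
z = y + H·x̄ = [-10] + [12] = [2]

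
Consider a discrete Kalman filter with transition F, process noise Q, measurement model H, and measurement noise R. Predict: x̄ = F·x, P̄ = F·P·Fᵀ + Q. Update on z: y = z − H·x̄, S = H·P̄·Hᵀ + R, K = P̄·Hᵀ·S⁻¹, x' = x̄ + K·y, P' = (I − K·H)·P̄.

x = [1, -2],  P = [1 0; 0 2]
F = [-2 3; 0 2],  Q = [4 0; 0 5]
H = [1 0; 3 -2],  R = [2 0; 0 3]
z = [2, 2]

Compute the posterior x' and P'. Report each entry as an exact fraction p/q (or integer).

x̄ = F·x = [-8, -4]
P̄ = F·P·Fᵀ + Q = [26 12; 12 13]
y = z − H·x̄ = [10, 18]
S = H·P̄·Hᵀ + R = [28 54; 54 145]
K = P̄·Hᵀ·S⁻¹ = [427/572 27/286; 150/143 -46/143]
x' = x̄ + K·y = [333/286, 100/143]
P' = (I − K·H)·P̄ = [427/286 300/143; 300/143 519/143]

x' = [333/286, 100/143]
P' = [427/286 300/143; 300/143 519/143]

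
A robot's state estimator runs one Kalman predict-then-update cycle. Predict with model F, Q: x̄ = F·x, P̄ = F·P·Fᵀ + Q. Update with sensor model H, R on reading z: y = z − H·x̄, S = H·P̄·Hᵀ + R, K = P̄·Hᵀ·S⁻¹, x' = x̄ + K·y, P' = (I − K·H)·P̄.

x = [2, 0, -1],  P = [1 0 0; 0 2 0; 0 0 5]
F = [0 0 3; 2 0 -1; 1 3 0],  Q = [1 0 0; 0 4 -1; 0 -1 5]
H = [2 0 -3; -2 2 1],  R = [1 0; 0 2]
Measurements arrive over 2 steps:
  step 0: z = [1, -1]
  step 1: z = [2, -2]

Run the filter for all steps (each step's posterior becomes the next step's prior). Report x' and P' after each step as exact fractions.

step 0: x' = [82160/25551, 10681/5678, 46073/25551], P' = [171680/25551 11610/2839 115082/25551; 11610/2839 16943/5678 7636/2839; 115082/25551 7636/2839 79958/25551]
step 1: x' = [56504355/31535227, 186390694/283817043, 152669338/283817043], P' = [489702681/31535227 319377210/31535227 329576222/31535227; 319377210/31535227 2010162280/283817043 1920652624/283817043; 329576222/31535227 1920652624/283817043 2027347486/283817043]

step 0: x̄ = F·x = [-3, 5, 2]
step 0: P̄ = F·P·Fᵀ + Q = [46 -15 0; -15 13 1; 0 1 24]
step 0: y = z − H·x̄ = [13, -19]
step 0: S = H·P̄·Hᵀ + R = [401 -322; -322 386]
step 0: K = P̄·Hᵀ·S⁻¹ = [-1886/25551 -9649/25551; 312/2839 1359/5678; -9710/25551 -6379/25551]
step 0: x' = x̄ + K·y = [82160/25551, 10681/5678, 46073/25551]
step 0: P' = (I − K·H)·P̄ = [171680/25551 11610/2839 115082/25551; 11610/2839 16943/5678 7636/2839; 115082/25551 7636/2839 79958/25551]
step 1: x̄ = F·x = [46073/8517, 118247/25551, 452707/51102]
step 1: P̄ = F·P·Fᵀ + Q = [82797/2839 150206/8517 321254/8517; 150206/8517 408554/25551 623495/25551; 321254/8517 623495/25551 3225133/51102]
step 1: y = z − H·x̄ = [302483/17034, -158341/17034]
step 1: S = H·P̄·Hᵀ + R = [1323155/5678 -454843/5678; -454843/5678 291681/5678]
step 1: K = P̄·Hᵀ·S⁻¹ = [-9323304/31535227 -5537360/31535227; -4389364/94605681 10677078/31535227; -49890154/94605681 -3539959/31535227]
step 1: x' = x̄ + K·y = [56504355/31535227, 186390694/283817043, 152669338/283817043]
step 1: P' = (I − K·H)·P̄ = [489702681/31535227 319377210/31535227 329576222/31535227; 319377210/31535227 2010162280/283817043 1920652624/283817043; 329576222/31535227 1920652624/283817043 2027347486/283817043]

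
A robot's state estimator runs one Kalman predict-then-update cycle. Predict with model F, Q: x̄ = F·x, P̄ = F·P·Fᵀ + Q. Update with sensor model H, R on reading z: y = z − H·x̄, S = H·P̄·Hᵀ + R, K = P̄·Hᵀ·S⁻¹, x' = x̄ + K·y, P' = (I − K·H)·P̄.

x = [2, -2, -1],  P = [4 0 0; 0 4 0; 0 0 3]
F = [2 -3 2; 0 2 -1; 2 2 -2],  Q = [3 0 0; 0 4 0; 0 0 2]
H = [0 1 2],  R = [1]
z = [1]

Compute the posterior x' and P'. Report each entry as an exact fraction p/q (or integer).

x̄ = F·x = [8, -3, 2]
P̄ = F·P·Fᵀ + Q = [67 -30 -20; -30 23 22; -20 22 46]
y = z − H·x̄ = [0]
S = H·P̄·Hᵀ + R = [296]
K = P̄·Hᵀ·S⁻¹ = [-35/148; 67/296; 57/148]
x' = x̄ + K·y = [8, -3, 2]
P' = (I − K·H)·P̄ = [3733/74 -2095/148 515/74; -2095/148 2319/296 -563/148; 515/74 -563/148 155/74]

x' = [8, -3, 2]
P' = [3733/74 -2095/148 515/74; -2095/148 2319/296 -563/148; 515/74 -563/148 155/74]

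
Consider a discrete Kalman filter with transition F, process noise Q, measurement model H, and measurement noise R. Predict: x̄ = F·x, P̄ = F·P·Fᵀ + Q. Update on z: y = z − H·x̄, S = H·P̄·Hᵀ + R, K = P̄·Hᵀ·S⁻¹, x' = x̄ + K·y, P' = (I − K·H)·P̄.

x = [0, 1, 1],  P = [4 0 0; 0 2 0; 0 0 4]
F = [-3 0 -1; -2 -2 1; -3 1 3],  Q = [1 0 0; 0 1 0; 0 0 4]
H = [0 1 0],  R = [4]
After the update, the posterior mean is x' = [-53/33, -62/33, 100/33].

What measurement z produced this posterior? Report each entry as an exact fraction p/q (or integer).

z = [-2]

x̄ = F·x = [-1, -1, 4]
P̄ = F·P·Fᵀ + Q = [41 20 24; 20 29 32; 24 32 78]
S = H·P̄·Hᵀ + R = [33]
K = P̄·Hᵀ·S⁻¹ = [20/33; 29/33; 32/33]
x' − x̄ = [-20/33, -29/33, -32/33] = K·y
y = (KᵀK)⁻¹·Kᵀ·(x' − x̄) = [-1]
z = y + H·x̄ = [-1] + [-1] = [-2]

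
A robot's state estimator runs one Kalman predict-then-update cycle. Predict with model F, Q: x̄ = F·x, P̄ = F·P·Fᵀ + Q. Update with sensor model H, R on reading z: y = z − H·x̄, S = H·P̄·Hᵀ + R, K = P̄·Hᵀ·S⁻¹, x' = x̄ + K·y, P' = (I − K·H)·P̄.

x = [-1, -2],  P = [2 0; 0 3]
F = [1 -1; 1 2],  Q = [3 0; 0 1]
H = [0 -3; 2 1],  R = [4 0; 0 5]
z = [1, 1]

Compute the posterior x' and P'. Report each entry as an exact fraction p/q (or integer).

x̄ = F·x = [1, -5]
P̄ = F·P·Fᵀ + Q = [8 -4; -4 15]
y = z − H·x̄ = [-14, 4]
S = H·P̄·Hᵀ + R = [139 -21; -21 36]
K = P̄·Hᵀ·S⁻¹ = [76/507 640/1521; -491/1521 28/4563]
x' = x̄ + K·y = [889/1521, -2081/4563]
P' = (I − K·H)·P̄ = [584/507 -304/1521; -304/1521 1964/4563]

x' = [889/1521, -2081/4563]
P' = [584/507 -304/1521; -304/1521 1964/4563]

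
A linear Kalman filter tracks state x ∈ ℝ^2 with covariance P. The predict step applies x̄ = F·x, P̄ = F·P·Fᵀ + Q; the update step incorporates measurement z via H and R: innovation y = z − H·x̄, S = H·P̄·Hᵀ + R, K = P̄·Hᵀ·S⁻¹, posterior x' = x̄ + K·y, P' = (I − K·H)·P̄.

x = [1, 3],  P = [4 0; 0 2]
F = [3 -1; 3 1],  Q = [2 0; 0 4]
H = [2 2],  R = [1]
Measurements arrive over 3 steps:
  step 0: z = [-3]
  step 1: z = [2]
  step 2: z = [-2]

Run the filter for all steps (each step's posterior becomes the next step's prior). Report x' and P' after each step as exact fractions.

step 0: x̄ = F·x = [0, 6]
step 0: P̄ = F·P·Fᵀ + Q = [40 34; 34 42]
step 0: y = z − H·x̄ = [-15]
step 0: S = H·P̄·Hᵀ + R = [601]
step 0: K = P̄·Hᵀ·S⁻¹ = [148/601; 152/601]
step 0: x' = x̄ + K·y = [-2220/601, 1326/601]
step 0: P' = (I − K·H)·P̄ = [2136/601 -2062/601; -2062/601 2138/601]
step 1: x̄ = F·x = [-7986/601, -5334/601]
step 1: P̄ = F·P·Fᵀ + Q = [34936/601 17086/601; 17086/601 11394/601]
step 1: y = z − H·x̄ = [27842/601]
step 1: S = H·P̄·Hᵀ + R = [322609/601]
step 1: K = P̄·Hᵀ·S⁻¹ = [104044/322609; 56960/322609]
step 1: x' = x̄ + K·y = [533174/322609, -224486/322609]
step 1: P' = (I − K·H)·P̄ = [741288/322609 -689266/322609; -689266/322609 717746/322609]
step 2: x̄ = F·x = [1824008/322609, 1375036/322609]
step 2: P̄ = F·P·Fᵀ + Q = [12170152/322609 5953846/322609; 5953846/322609 4544178/322609]
step 2: y = z − H·x̄ = [-7043306/322609]
step 2: S = H·P̄·Hᵀ + R = [114810697/322609]
step 2: K = P̄·Hᵀ·S⁻¹ = [36247996/114810697; 20996048/114810697]
step 2: x' = x̄ + K·y = [-142246800/114810697, 30957756/114810697]
step 2: P' = (I − K·H)·P̄ = [258351192/114810697 -240227194/114810697; -240227194/114810697 250725218/114810697]

step 0: x' = [-2220/601, 1326/601], P' = [2136/601 -2062/601; -2062/601 2138/601]
step 1: x' = [533174/322609, -224486/322609], P' = [741288/322609 -689266/322609; -689266/322609 717746/322609]
step 2: x' = [-142246800/114810697, 30957756/114810697], P' = [258351192/114810697 -240227194/114810697; -240227194/114810697 250725218/114810697]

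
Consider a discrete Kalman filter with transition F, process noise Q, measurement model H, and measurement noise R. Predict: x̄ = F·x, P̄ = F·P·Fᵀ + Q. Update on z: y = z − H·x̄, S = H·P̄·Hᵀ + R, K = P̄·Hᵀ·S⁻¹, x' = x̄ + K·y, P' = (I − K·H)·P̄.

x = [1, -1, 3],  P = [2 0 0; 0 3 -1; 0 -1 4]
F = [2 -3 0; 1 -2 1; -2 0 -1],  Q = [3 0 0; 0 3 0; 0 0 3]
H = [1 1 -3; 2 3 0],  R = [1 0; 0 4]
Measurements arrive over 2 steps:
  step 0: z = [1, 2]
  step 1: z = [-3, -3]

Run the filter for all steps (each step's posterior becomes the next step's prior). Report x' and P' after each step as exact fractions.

step 0: x̄ = F·x = [5, 6, -5]
step 0: P̄ = F·P·Fᵀ + Q = [38 25 -11; 25 25 -10; -11 -10 15]
step 0: y = z − H·x̄ = [-25, -26]
step 0: S = H·P̄·Hᵀ + R = [375 432; 432 681]
step 0: K = P̄·Hᵀ·S⁻¹ = [16/7639 5051/22917; 160/22917 4105/22917; -2498/7639 3004/22917]
step 0: x' = x̄ + K·y = [-17941/22917, 8924/7639, -5339/22917]
step 0: P' = (I − K·H)·P̄ = [103537/22917 -62290/22917 13733/22917; -62290/22917 47000/22917 -5150/22917; 13733/22917 -5150/22917 5359/22917]
step 1: x̄ = F·x = [-116198/22917, -25608/7639, 41221/22917]
step 1: P̄ = F·P·Fᵀ + Q = [1653379/22917 968020/22917 -830804/22917; 968020/22917 662873/22917 -513092/22917; -830804/22917 -513092/22917 543190/22917]
step 1: y = z − H·x̄ = [247934/22917, 394117/22917]
step 1: S = H·P̄·Hᵀ + R = [17227295/22917 19738129/22917; 19738129/22917 24287281/22917]
step 1: K = P̄·Hᵀ·S⁻¹ = [210844071/3771490786 793105469/3771490786; -30805099/1885745393 329758718/1885745393; -591565845/1885745393 232234753/1885745393]
step 1: x' = x̄ + K·y = [-3202335573/3771490786, -983750876/1885745393, 985761172/1885745393]
step 1: P' = (I − K·H)·P̄ = [10108356763/3771490786 -2840715275/1885745393 702680357/1885745393; -2840715275/1885745393 2333488474/1885745393 -158807234/1885745393; 702680357/1885745393 -158807234/1885745393 378479656/1885745393]

step 0: x' = [-17941/22917, 8924/7639, -5339/22917], P' = [103537/22917 -62290/22917 13733/22917; -62290/22917 47000/22917 -5150/22917; 13733/22917 -5150/22917 5359/22917]
step 1: x' = [-3202335573/3771490786, -983750876/1885745393, 985761172/1885745393], P' = [10108356763/3771490786 -2840715275/1885745393 702680357/1885745393; -2840715275/1885745393 2333488474/1885745393 -158807234/1885745393; 702680357/1885745393 -158807234/1885745393 378479656/1885745393]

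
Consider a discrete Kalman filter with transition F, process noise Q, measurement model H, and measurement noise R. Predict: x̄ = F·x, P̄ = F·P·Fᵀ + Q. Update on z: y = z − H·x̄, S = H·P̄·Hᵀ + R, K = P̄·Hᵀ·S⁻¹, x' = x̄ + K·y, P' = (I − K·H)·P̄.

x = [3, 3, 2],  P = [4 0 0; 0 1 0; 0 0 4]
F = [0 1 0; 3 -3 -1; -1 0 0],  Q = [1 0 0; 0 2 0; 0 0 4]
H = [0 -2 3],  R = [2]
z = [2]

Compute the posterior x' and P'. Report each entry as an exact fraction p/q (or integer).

x̄ = F·x = [3, -2, -3]
P̄ = F·P·Fᵀ + Q = [2 -3 0; -3 51 -12; 0 -12 8]
y = z − H·x̄ = [7]
S = H·P̄·Hᵀ + R = [422]
K = P̄·Hᵀ·S⁻¹ = [3/211; -69/211; 24/211]
x' = x̄ + K·y = [654/211, -905/211, -465/211]
P' = (I − K·H)·P̄ = [404/211 -219/211 -144/211; -219/211 1239/211 780/211; -144/211 780/211 536/211]

x' = [654/211, -905/211, -465/211]
P' = [404/211 -219/211 -144/211; -219/211 1239/211 780/211; -144/211 780/211 536/211]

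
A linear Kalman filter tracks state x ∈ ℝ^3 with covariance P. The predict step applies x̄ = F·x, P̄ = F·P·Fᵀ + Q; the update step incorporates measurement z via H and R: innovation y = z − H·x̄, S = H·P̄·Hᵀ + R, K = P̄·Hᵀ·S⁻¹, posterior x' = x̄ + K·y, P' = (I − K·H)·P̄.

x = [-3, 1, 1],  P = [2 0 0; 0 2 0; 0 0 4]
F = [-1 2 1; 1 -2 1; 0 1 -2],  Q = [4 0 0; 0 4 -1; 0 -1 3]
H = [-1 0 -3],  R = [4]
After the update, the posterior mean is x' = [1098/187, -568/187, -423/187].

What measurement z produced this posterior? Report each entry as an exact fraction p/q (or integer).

z = [1]

x̄ = F·x = [6, -4, -1]
P̄ = F·P·Fᵀ + Q = [18 -6 -4; -6 18 -13; -4 -13 21]
S = H·P̄·Hᵀ + R = [187]
K = P̄·Hᵀ·S⁻¹ = [-6/187; 45/187; -59/187]
x' − x̄ = [-24/187, 180/187, -236/187] = K·y
y = (KᵀK)⁻¹·Kᵀ·(x' − x̄) = [4]
z = y + H·x̄ = [4] + [-3] = [1]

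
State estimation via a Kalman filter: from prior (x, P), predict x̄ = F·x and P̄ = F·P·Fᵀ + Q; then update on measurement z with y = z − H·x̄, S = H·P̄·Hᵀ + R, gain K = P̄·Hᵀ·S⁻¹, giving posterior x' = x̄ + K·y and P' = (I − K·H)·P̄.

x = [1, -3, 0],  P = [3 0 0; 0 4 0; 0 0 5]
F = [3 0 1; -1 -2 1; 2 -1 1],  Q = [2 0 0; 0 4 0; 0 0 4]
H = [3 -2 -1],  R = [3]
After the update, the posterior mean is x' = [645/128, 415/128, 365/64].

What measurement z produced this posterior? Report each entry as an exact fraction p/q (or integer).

x̄ = F·x = [3, 5, 5]
P̄ = F·P·Fᵀ + Q = [34 -4 23; -4 28 7; 23 7 25]
S = H·P̄·Hᵀ + R = [384]
K = P̄·Hᵀ·S⁻¹ = [29/128; -25/128; 5/64]
x' − x̄ = [261/128, -225/128, 45/64] = K·y
y = (KᵀK)⁻¹·Kᵀ·(x' − x̄) = [9]
z = y + H·x̄ = [9] + [-6] = [3]

z = [3]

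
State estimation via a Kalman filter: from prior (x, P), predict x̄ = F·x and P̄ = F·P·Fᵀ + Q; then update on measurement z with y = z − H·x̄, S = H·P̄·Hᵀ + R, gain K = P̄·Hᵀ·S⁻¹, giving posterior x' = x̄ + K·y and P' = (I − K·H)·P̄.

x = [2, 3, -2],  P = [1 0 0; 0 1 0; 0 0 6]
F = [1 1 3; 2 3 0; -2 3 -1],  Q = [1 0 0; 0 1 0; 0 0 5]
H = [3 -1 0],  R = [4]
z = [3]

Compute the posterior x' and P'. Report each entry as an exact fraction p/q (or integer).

x' = [2653/501, 6532/501, 2443/501]
P' = [1001/501 2339/501 779/501; 2339/501 7013/501 2561/501; 779/501 2561/501 8888/501]

x̄ = F·x = [-1, 13, 7]
P̄ = F·P·Fᵀ + Q = [57 5 -17; 5 14 5; -17 5 24]
y = z − H·x̄ = [19]
S = H·P̄·Hᵀ + R = [501]
K = P̄·Hᵀ·S⁻¹ = [166/501; 1/501; -56/501]
x' = x̄ + K·y = [2653/501, 6532/501, 2443/501]
P' = (I − K·H)·P̄ = [1001/501 2339/501 779/501; 2339/501 7013/501 2561/501; 779/501 2561/501 8888/501]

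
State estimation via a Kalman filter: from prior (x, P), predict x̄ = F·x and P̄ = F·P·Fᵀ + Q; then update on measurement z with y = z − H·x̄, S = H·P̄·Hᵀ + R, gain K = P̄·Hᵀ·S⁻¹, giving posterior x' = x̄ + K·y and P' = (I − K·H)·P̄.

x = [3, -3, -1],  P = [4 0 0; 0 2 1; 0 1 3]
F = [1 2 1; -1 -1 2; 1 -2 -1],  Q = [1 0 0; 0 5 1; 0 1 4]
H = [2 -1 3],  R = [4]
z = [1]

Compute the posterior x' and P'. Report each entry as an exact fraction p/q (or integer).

x' = [-171/37, 499/222, 955/222]
P' = [734/37 78/37 -462/37; 78/37 2537/222 479/222; -462/37 479/222 2081/222]

x̄ = F·x = [-4, -2, 10]
P̄ = F·P·Fᵀ + Q = [20 1 -11; 1 19 -8; -11 -8 23]
y = z − H·x̄ = [-23]
S = H·P̄·Hᵀ + R = [222]
K = P̄·Hᵀ·S⁻¹ = [1/37; -41/222; 55/222]
x' = x̄ + K·y = [-171/37, 499/222, 955/222]
P' = (I − K·H)·P̄ = [734/37 78/37 -462/37; 78/37 2537/222 479/222; -462/37 479/222 2081/222]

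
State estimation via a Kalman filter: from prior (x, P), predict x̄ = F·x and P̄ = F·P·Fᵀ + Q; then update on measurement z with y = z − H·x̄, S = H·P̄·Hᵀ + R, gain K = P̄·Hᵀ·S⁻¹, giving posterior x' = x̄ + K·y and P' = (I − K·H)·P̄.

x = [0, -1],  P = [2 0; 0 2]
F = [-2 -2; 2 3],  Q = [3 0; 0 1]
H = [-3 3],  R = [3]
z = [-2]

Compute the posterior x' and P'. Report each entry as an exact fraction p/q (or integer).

x' = [11/259, -166/259]
P' = [358/259 319/259; 319/259 366/259]

x̄ = F·x = [2, -3]
P̄ = F·P·Fᵀ + Q = [19 -20; -20 27]
y = z − H·x̄ = [13]
S = H·P̄·Hᵀ + R = [777]
K = P̄·Hᵀ·S⁻¹ = [-39/259; 47/259]
x' = x̄ + K·y = [11/259, -166/259]
P' = (I − K·H)·P̄ = [358/259 319/259; 319/259 366/259]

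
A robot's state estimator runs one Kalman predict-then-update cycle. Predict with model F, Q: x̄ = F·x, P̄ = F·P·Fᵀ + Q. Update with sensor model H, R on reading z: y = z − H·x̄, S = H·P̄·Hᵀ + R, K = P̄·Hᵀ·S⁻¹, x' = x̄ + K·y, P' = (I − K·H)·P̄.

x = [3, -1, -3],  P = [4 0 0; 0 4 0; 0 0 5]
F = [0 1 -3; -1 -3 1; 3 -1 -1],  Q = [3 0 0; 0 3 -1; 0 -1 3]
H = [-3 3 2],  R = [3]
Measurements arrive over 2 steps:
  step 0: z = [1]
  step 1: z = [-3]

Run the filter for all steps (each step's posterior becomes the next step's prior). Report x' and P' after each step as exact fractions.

step 0: x' = [9296/1377, -809/459, 2029/153], P' = [25379/1377 2872/459 2758/153; 2872/459 2303/153 -661/51; 2758/153 -661/51 791/17]
step 1: x' = [-3047485/612564, -5108011/459423, 394980/51047], P' = [4436851/204188 6477313/153141 -1590348/51047; 6477313/153141 40966642/459423 -3579398/51047; -1590348/51047 -3579398/51047 2984006/51047]

step 0: x̄ = F·x = [8, -3, 13]
step 0: P̄ = F·P·Fᵀ + Q = [52 -27 11; -27 48 -6; 11 -6 48]
step 0: y = z − H·x̄ = [8]
step 0: S = H·P̄·Hᵀ + R = [1377]
step 0: K = P̄·Hᵀ·S⁻¹ = [-215/1377; 71/459; 5/153]
step 0: x' = x̄ + K·y = [9296/1377, -809/459, 2029/153]
step 0: P' = (I − K·H)·P̄ = [25379/1377 2872/459 2758/153; 2872/459 2303/153 -661/51; 2758/153 -661/51 791/17]
step 1: x̄ = F·x = [-19070/459, 16246/1377, 4018/459]
step 1: P̄ = F·P·Fᵀ + Q = [78731/153 -122338/459 -6862/153; -122338/459 389258/1377 -28246/459; -6862/153 -28246/459 9002/153]
step 1: y = z − H·x̄ = [-27623/153]
step 1: S = H·P̄·Hᵀ + R = [204188/17]
step 1: K = P̄·Hᵀ·S⁻¹ = [-124085/612564; 58315/459423; 862/153141]
step 1: x' = x̄ + K·y = [-3047485/612564, -5108011/459423, 394980/51047]
step 1: P' = (I − K·H)·P̄ = [4436851/204188 6477313/153141 -1590348/51047; 6477313/153141 40966642/459423 -3579398/51047; -1590348/51047 -3579398/51047 2984006/51047]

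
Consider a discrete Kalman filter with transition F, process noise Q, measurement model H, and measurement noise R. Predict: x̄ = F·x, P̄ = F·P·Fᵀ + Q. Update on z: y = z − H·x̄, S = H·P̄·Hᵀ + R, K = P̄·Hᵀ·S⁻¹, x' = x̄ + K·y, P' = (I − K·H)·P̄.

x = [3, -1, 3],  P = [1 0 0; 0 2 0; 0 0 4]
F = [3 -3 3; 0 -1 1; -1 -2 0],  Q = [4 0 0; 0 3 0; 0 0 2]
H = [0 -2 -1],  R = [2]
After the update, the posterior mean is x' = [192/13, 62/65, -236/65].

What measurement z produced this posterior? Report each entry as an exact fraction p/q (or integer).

z = [2]

x̄ = F·x = [21, 4, -1]
P̄ = F·P·Fᵀ + Q = [67 18 9; 18 9 4; 9 4 11]
S = H·P̄·Hᵀ + R = [65]
K = P̄·Hᵀ·S⁻¹ = [-9/13; -22/65; -19/65]
x' − x̄ = [-81/13, -198/65, -171/65] = K·y
y = (KᵀK)⁻¹·Kᵀ·(x' − x̄) = [9]
z = y + H·x̄ = [9] + [-7] = [2]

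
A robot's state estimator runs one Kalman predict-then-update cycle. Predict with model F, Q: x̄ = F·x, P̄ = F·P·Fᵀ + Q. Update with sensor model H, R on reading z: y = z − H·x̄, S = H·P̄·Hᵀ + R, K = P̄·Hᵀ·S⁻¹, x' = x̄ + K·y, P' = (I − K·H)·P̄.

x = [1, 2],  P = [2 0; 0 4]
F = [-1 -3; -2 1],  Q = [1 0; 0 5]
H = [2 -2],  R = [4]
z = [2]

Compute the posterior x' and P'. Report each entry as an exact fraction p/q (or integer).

x' = [-135/73, -200/73]
P' = [638/73 591/73; 591/73 616/73]

x̄ = F·x = [-7, 0]
P̄ = F·P·Fᵀ + Q = [39 -8; -8 17]
y = z − H·x̄ = [16]
S = H·P̄·Hᵀ + R = [292]
K = P̄·Hᵀ·S⁻¹ = [47/146; -25/146]
x' = x̄ + K·y = [-135/73, -200/73]
P' = (I − K·H)·P̄ = [638/73 591/73; 591/73 616/73]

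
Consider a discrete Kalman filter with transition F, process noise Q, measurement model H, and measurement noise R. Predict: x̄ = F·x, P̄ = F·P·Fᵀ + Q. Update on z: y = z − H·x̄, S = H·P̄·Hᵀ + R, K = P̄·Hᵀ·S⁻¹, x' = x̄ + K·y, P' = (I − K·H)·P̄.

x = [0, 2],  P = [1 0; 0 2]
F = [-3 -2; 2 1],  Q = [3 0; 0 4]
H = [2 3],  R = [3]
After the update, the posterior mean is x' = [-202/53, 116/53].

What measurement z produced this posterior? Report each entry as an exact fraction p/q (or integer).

z = [-1]

x̄ = F·x = [-4, 2]
P̄ = F·P·Fᵀ + Q = [20 -10; -10 10]
S = H·P̄·Hᵀ + R = [53]
K = P̄·Hᵀ·S⁻¹ = [10/53; 10/53]
x' − x̄ = [10/53, 10/53] = K·y
y = (KᵀK)⁻¹·Kᵀ·(x' − x̄) = [1]
z = y + H·x̄ = [1] + [-2] = [-1]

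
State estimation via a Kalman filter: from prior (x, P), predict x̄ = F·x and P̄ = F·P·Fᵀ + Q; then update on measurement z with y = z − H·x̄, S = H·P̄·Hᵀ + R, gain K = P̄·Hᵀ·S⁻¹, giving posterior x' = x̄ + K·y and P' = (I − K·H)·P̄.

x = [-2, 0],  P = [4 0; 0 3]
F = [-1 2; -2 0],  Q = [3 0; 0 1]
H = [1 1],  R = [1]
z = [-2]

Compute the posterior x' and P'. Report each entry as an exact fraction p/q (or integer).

x̄ = F·x = [2, 4]
P̄ = F·P·Fᵀ + Q = [19 8; 8 17]
y = z − H·x̄ = [-8]
S = H·P̄·Hᵀ + R = [53]
K = P̄·Hᵀ·S⁻¹ = [27/53; 25/53]
x' = x̄ + K·y = [-110/53, 12/53]
P' = (I − K·H)·P̄ = [278/53 -251/53; -251/53 276/53]

x' = [-110/53, 12/53]
P' = [278/53 -251/53; -251/53 276/53]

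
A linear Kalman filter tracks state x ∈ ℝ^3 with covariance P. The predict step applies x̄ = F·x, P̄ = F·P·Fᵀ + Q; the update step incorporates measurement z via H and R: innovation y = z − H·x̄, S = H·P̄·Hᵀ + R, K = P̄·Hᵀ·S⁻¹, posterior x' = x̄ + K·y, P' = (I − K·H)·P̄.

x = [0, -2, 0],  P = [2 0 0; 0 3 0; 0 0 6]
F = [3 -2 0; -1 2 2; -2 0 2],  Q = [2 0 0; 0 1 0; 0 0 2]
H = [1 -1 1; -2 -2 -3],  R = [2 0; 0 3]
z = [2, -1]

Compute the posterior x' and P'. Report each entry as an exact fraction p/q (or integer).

x' = [4960/13461, -14020/13461, 3502/4487]
P' = [362620/40383 42992/40383 -90304/13461; 42992/40383 35668/40383 -14834/13461; -90304/13461 -14834/13461 24302/4487]

x̄ = F·x = [4, -4, 0]
P̄ = F·P·Fᵀ + Q = [32 -18 -12; -18 39 28; -12 28 34]
y = z − H·x̄ = [-6, -1]
S = H·P̄·Hᵀ + R = [63 0; 0 641]
K = P̄·Hᵀ·S⁻¹ = [38/63 8/641; -29/63 -126/641; -2/21 -134/641]
x' = x̄ + K·y = [4960/13461, -14020/13461, 3502/4487]
P' = (I − K·H)·P̄ = [362620/40383 42992/40383 -90304/13461; 42992/40383 35668/40383 -14834/13461; -90304/13461 -14834/13461 24302/4487]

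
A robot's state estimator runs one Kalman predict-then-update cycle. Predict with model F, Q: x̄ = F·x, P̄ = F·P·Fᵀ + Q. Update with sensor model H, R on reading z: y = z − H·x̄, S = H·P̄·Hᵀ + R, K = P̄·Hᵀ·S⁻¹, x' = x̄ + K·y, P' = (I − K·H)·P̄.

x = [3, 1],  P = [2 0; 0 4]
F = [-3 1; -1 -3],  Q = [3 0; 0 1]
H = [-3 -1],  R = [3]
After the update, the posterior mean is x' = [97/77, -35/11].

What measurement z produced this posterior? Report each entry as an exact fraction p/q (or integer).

z = [-1]

x̄ = F·x = [-8, -6]
P̄ = F·P·Fᵀ + Q = [25 -6; -6 39]
S = H·P̄·Hᵀ + R = [231]
K = P̄·Hᵀ·S⁻¹ = [-23/77; -1/11]
x' − x̄ = [713/77, 31/11] = K·y
y = (KᵀK)⁻¹·Kᵀ·(x' − x̄) = [-31]
z = y + H·x̄ = [-31] + [30] = [-1]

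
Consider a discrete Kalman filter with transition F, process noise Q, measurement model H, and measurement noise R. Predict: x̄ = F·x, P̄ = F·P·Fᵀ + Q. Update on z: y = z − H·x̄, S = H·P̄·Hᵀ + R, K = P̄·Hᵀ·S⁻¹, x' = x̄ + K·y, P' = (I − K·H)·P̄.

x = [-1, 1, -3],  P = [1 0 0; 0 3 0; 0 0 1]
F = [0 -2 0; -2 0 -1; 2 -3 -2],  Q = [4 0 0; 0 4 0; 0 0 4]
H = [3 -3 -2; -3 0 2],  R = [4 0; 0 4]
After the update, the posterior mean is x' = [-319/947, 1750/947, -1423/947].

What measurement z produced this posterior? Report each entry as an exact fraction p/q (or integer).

z = [-3, -2]

x̄ = F·x = [-2, 5, 1]
P̄ = F·P·Fᵀ + Q = [16 0 18; 0 9 -2; 18 -2 39]
S = H·P̄·Hᵀ + R = [145 -72; -72 88]
K = P̄·Hᵀ·S⁻¹ = [24/947 -219/1894; -289/947 -559/1894; 18/947 273/947]
x' − x̄ = [1575/947, -2985/947, -2370/947] = K·y
y = (KᵀK)⁻¹·Kᵀ·(x' − x̄) = [20, -10]
z = y + H·x̄ = [20, -10] + [-23, 8] = [-3, -2]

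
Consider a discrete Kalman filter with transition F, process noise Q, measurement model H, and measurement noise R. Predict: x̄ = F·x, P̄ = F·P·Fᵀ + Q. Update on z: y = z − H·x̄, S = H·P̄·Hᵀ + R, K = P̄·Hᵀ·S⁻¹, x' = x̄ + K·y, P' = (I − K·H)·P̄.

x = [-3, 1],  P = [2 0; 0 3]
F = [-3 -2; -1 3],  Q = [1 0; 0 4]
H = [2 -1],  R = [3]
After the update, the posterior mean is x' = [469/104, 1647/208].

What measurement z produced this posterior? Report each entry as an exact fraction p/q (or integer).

x̄ = F·x = [7, 6]
P̄ = F·P·Fᵀ + Q = [31 -12; -12 33]
S = H·P̄·Hᵀ + R = [208]
K = P̄·Hᵀ·S⁻¹ = [37/104; -57/208]
x' − x̄ = [-259/104, 399/208] = K·y
y = (KᵀK)⁻¹·Kᵀ·(x' − x̄) = [-7]
z = y + H·x̄ = [-7] + [8] = [1]

z = [1]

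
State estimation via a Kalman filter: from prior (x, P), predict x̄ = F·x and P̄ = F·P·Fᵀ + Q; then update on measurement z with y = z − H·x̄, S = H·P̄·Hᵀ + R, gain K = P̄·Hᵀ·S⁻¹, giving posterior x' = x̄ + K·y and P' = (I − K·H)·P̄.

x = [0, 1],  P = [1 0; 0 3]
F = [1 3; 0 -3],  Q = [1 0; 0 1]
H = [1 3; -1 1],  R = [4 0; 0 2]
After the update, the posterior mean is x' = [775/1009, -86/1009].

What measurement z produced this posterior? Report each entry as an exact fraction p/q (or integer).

x̄ = F·x = [3, -3]
P̄ = F·P·Fᵀ + Q = [29 -27; -27 28]
S = H·P̄·Hᵀ + R = [123 109; 109 113]
K = P̄·Hᵀ·S⁻¹ = [114/1009 -610/1009; 223/1009 276/1009]
x' − x̄ = [-2252/1009, 2941/1009] = K·y
y = (KᵀK)⁻¹·Kᵀ·(x' − x̄) = [7, 5]
z = y + H·x̄ = [7, 5] + [-6, -6] = [1, -1]

z = [1, -1]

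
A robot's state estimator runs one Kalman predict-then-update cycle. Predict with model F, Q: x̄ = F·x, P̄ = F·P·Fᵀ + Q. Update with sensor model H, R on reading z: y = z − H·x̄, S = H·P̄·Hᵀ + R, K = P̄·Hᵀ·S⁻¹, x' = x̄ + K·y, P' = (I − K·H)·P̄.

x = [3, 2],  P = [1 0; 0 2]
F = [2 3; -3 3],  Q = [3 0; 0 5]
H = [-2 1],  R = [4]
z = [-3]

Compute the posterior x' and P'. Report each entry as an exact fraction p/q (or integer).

x̄ = F·x = [12, -3]
P̄ = F·P·Fᵀ + Q = [25 12; 12 32]
y = z − H·x̄ = [24]
S = H·P̄·Hᵀ + R = [88]
K = P̄·Hᵀ·S⁻¹ = [-19/44; 1/11]
x' = x̄ + K·y = [18/11, -9/11]
P' = (I − K·H)·P̄ = [189/22 170/11; 170/11 344/11]

x' = [18/11, -9/11]
P' = [189/22 170/11; 170/11 344/11]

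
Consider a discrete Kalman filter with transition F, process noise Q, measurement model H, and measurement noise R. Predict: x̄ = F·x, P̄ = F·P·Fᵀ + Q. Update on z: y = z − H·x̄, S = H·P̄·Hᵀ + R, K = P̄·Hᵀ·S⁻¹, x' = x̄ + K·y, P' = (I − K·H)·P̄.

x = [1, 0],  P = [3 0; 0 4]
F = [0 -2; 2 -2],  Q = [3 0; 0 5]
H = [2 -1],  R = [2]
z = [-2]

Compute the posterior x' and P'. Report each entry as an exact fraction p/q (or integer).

x' = [0, 2]
P' = [409/47 774/47; 774/47 1550/47]

x̄ = F·x = [0, 2]
P̄ = F·P·Fᵀ + Q = [19 16; 16 33]
y = z − H·x̄ = [0]
S = H·P̄·Hᵀ + R = [47]
K = P̄·Hᵀ·S⁻¹ = [22/47; -1/47]
x' = x̄ + K·y = [0, 2]
P' = (I − K·H)·P̄ = [409/47 774/47; 774/47 1550/47]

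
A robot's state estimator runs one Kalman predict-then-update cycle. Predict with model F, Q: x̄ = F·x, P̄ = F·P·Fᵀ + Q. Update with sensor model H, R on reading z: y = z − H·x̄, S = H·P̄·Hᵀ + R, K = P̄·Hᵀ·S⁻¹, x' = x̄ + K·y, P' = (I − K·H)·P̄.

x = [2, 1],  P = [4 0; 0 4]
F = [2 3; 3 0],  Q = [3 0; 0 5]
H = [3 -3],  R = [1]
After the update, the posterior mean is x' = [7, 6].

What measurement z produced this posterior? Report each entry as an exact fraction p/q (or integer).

x̄ = F·x = [7, 6]
P̄ = F·P·Fᵀ + Q = [55 24; 24 41]
S = H·P̄·Hᵀ + R = [433]
K = P̄·Hᵀ·S⁻¹ = [93/433; -51/433]
x' − x̄ = [0, 0] = K·y
y = (KᵀK)⁻¹·Kᵀ·(x' − x̄) = [0]
z = y + H·x̄ = [0] + [3] = [3]

z = [3]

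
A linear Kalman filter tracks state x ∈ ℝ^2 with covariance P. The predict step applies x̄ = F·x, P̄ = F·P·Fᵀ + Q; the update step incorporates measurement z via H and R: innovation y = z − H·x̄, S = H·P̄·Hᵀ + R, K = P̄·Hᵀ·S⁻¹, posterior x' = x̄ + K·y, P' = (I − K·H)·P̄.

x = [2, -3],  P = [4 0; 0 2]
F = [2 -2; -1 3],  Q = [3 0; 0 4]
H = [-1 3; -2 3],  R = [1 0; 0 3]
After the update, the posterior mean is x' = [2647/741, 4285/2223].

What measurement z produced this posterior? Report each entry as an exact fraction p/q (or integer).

z = [3, -3]

x̄ = F·x = [10, -11]
P̄ = F·P·Fᵀ + Q = [27 -20; -20 26]
S = H·P̄·Hᵀ + R = [382 468; 468 585]
K = P̄·Hᵀ·S⁻¹ = [21/38 -472/741; 9/19 -394/2223]
x' − x̄ = [-4763/741, 28738/2223] = K·y
y = (KᵀK)⁻¹·Kᵀ·(x' − x̄) = [46, 50]
z = y + H·x̄ = [46, 50] + [-43, -53] = [3, -3]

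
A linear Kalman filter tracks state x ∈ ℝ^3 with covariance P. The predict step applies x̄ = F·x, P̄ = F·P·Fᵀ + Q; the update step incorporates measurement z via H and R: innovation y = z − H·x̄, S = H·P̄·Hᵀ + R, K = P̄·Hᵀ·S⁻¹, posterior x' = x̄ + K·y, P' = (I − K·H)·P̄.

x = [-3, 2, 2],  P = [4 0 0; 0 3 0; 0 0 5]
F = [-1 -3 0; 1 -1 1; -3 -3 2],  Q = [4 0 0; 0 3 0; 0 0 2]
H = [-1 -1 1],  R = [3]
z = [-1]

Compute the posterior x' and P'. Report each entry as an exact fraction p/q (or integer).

x̄ = F·x = [-3, -3, 7]
P̄ = F·P·Fᵀ + Q = [35 5 39; 5 15 7; 39 7 85]
y = z − H·x̄ = [-14]
S = H·P̄·Hᵀ + R = [56]
K = P̄·Hᵀ·S⁻¹ = [-1/56; -13/56; 39/56]
x' = x̄ + K·y = [-11/4, 1/4, -11/4]
P' = (I − K·H)·P̄ = [1959/56 267/56 2223/56; 267/56 671/56 899/56; 2223/56 899/56 3239/56]

x' = [-11/4, 1/4, -11/4]
P' = [1959/56 267/56 2223/56; 267/56 671/56 899/56; 2223/56 899/56 3239/56]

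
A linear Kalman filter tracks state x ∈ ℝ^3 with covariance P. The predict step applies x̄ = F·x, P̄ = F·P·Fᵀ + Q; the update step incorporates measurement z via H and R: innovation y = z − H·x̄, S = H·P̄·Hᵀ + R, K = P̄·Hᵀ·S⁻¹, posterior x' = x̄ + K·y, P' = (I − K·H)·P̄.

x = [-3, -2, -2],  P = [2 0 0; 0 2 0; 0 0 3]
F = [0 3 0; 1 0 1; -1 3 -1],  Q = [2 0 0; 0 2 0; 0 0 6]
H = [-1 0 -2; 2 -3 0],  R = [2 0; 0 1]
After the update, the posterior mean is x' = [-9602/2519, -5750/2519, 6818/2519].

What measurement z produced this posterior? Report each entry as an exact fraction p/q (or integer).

z = [-2, -1]

x̄ = F·x = [-6, -5, -1]
P̄ = F·P·Fᵀ + Q = [20 0 18; 0 7 -5; 18 -5 29]
S = H·P̄·Hᵀ + R = [210 -142; -142 144]
K = P̄·Hᵀ·S⁻¹ = [-596/2519 112/2519; -771/5038 -1495/5038; -1851/5038 -41/5038]
x' − x̄ = [5512/2519, 6845/2519, 9337/2519] = K·y
y = (KᵀK)⁻¹·Kᵀ·(x' − x̄) = [-10, -4]
z = y + H·x̄ = [-10, -4] + [8, 3] = [-2, -1]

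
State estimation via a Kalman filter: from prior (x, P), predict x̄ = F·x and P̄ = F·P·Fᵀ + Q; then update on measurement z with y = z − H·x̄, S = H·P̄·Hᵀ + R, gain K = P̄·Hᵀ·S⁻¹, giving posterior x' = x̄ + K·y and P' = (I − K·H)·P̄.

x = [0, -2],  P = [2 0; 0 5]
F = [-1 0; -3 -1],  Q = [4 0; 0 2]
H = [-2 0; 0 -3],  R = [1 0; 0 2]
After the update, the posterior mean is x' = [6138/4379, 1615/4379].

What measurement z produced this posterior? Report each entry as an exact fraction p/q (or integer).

x̄ = F·x = [0, 2]
P̄ = F·P·Fᵀ + Q = [6 6; 6 25]
S = H·P̄·Hᵀ + R = [25 36; 36 227]
K = P̄·Hᵀ·S⁻¹ = [-2076/4379 -18/4379; -24/4379 -1443/4379]
x' − x̄ = [6138/4379, -7143/4379] = K·y
y = (KᵀK)⁻¹·Kᵀ·(x' − x̄) = [-3, 5]
z = y + H·x̄ = [-3, 5] + [0, -6] = [-3, -1]

z = [-3, -1]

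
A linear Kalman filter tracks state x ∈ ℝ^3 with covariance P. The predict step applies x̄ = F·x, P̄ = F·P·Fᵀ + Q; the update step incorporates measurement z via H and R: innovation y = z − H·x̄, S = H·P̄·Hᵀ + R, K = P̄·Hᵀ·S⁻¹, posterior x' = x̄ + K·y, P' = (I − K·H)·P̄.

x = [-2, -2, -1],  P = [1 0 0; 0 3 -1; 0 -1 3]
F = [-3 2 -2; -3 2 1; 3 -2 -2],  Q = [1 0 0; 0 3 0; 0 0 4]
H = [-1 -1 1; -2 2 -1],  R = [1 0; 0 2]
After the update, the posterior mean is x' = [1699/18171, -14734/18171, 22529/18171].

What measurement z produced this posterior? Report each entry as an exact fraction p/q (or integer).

x̄ = F·x = [4, 1, 0]
P̄ = F·P·Fᵀ + Q = [42 17 -9; 17 23 -21; -9 -21 29]
S = H·P̄·Hᵀ + R = [189 -45; -45 203]
K = P̄·Hᵀ·S⁻¹ = [-15649/36342 -1201/4038; -5449/18171 194/2019; 4796/18171 -409/2019]
x' − x̄ = [-70985/18171, -32905/18171, 22529/18171] = K·y
y = (KᵀK)⁻¹·Kᵀ·(x' − x̄) = [7, 3]
z = y + H·x̄ = [7, 3] + [-5, -6] = [2, -3]

z = [2, -3]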